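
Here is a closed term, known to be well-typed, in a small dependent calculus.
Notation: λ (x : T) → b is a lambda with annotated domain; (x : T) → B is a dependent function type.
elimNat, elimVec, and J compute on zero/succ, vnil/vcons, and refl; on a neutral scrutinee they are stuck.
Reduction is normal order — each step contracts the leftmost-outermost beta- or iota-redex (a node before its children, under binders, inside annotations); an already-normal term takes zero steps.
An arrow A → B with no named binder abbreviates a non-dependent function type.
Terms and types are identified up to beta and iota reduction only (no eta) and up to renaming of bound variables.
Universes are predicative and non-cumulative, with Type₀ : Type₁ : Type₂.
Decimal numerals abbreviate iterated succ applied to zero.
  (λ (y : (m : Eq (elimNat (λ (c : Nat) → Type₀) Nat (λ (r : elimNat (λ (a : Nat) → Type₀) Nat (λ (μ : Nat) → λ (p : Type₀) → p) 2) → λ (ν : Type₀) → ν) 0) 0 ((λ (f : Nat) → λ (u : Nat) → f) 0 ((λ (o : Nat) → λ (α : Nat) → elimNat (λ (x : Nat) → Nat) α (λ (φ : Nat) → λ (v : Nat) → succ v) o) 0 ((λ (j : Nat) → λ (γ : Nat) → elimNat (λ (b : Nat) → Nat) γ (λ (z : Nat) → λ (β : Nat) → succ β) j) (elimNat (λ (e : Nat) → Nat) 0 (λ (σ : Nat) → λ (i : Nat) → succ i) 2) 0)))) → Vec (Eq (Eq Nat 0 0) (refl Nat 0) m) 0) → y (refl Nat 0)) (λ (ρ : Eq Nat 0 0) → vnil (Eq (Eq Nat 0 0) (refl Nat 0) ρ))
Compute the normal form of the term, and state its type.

reduced normal form:
  vnil (Eq (Eq Nat 0 0) (refl Nat 0) (refl Nat 0))
the term's type:
  Vec (Eq (Eq Nat 0 0) (refl Nat 0) (refl Nat 0)) 0
observation: the term reaches its normal form after 2 normal-order steps.


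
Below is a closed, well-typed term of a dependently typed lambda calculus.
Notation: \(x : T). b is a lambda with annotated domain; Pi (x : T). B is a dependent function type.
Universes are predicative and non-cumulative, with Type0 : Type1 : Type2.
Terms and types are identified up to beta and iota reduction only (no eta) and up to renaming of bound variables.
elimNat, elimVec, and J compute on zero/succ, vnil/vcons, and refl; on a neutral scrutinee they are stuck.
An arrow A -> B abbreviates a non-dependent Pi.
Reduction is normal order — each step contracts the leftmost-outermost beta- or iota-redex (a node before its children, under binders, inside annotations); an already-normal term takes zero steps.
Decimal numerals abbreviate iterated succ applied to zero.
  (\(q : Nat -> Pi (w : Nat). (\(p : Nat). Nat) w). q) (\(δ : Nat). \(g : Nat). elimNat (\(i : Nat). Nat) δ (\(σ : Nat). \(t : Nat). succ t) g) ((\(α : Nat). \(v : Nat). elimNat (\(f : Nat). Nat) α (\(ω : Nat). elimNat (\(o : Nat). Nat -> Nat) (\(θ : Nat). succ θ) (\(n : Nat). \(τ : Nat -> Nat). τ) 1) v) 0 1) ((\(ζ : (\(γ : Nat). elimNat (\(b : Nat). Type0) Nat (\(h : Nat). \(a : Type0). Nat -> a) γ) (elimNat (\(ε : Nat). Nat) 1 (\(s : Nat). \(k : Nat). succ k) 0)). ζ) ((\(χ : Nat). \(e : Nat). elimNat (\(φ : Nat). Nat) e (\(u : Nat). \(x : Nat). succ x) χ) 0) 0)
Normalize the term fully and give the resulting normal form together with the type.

normal form:
  1
inferred type:
  Nat
observation: contracting a beta-redex first, the term normalizes in 18 steps.


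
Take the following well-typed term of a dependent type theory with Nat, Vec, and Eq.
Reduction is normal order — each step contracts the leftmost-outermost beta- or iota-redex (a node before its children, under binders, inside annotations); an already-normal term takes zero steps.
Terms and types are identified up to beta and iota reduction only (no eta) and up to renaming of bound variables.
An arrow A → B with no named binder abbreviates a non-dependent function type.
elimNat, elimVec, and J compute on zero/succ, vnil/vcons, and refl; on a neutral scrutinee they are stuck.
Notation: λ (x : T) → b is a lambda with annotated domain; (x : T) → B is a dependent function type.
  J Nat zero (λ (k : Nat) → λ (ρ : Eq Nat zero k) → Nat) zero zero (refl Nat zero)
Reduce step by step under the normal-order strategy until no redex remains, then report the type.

normal-order reduction:
  J Nat zero (λ (k : Nat) → λ (ρ : Eq Nat zero k) → Nat) zero zero (refl Nat zero)
  ~> zero
type:
  Nat


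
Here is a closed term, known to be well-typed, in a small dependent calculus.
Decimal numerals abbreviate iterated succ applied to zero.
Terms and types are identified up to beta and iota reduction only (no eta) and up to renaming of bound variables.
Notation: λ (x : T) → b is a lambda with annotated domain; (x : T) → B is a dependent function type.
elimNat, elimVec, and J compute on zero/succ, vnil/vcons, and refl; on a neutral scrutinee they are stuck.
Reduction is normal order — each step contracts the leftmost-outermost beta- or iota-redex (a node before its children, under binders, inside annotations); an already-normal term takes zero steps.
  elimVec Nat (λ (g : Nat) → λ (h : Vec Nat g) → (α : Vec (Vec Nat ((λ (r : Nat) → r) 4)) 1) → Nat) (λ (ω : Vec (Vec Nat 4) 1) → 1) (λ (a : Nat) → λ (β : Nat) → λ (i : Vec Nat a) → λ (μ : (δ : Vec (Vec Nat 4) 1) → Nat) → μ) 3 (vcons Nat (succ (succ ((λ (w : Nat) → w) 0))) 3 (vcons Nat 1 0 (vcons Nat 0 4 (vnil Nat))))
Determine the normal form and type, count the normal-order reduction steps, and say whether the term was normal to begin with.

resulting normal form:
  λ (g : Vec (Vec Nat 4) 1) → 1
type:
  (g : Vec (Vec Nat 4) 1) → Nat
steps to reach normal form (normal order): 16
started in normal form: no
first redex: an elimVec iota-redex


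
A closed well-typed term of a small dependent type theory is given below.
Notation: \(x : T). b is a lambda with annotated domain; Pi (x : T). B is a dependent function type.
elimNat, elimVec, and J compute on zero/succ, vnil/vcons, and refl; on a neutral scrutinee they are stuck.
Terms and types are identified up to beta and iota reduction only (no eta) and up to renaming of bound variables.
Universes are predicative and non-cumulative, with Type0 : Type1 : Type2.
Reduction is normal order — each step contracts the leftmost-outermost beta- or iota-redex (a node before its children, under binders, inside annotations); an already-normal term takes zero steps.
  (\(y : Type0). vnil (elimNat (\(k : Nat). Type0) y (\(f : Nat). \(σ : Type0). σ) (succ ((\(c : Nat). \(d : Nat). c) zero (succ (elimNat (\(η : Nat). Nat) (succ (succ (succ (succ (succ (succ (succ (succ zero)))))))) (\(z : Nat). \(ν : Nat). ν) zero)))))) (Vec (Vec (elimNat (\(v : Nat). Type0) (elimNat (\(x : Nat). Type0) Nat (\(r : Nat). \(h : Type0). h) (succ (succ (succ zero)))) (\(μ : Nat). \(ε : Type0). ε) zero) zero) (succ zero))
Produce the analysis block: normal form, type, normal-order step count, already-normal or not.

normal form:
  vnil (Vec (Vec Nat zero) (succ zero))
inferred type:
  Vec (Vec (Vec Nat zero) (succ zero)) zero
reduction steps (normal order): 18
already normal: no
first contracted redex: a beta-redex


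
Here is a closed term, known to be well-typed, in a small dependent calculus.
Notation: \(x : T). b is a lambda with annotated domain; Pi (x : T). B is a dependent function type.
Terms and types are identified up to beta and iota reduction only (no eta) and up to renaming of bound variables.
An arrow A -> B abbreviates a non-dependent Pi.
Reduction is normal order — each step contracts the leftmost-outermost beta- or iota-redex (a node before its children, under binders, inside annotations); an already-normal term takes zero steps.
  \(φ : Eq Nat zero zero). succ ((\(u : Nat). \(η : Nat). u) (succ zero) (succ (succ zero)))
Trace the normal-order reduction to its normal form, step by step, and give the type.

normal-order reduction sequence:
  \(φ : Eq Nat zero zero). succ ((\(u : Nat). \(η : Nat). u) (succ zero) (succ (succ zero)))
  ~> \(φ : Eq Nat zero zero). succ ((\(u : Nat). succ zero) (succ (succ zero)))
  ~> \(φ : Eq Nat zero zero). succ (succ zero)
inferred type:
  Eq Nat zero zero -> Nat


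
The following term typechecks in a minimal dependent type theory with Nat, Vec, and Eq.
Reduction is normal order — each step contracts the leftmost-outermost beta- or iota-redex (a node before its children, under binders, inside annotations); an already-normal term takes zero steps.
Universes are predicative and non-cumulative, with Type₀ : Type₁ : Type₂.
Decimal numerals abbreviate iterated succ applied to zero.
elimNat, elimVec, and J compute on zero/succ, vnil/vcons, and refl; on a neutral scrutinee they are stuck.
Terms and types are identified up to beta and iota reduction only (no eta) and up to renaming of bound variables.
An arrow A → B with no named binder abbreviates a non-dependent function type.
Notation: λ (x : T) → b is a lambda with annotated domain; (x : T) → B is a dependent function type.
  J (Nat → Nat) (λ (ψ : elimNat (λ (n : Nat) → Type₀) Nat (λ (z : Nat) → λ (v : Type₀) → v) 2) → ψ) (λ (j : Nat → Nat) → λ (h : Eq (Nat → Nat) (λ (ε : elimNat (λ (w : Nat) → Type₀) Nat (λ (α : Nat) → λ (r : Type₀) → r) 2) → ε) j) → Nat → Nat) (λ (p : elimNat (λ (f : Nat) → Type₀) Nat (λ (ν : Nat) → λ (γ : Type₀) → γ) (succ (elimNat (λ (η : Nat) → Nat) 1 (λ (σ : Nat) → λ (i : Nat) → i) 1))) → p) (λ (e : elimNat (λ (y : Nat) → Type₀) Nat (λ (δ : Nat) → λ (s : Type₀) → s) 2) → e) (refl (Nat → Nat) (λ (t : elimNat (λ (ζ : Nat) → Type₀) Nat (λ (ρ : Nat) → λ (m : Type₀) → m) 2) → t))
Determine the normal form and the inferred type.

reduced normal form:
  λ (ψ : Nat) → ψ
inferred type:
  Nat → Nat
observation: normalization takes exactly 12 steps under the normal-order strategy.


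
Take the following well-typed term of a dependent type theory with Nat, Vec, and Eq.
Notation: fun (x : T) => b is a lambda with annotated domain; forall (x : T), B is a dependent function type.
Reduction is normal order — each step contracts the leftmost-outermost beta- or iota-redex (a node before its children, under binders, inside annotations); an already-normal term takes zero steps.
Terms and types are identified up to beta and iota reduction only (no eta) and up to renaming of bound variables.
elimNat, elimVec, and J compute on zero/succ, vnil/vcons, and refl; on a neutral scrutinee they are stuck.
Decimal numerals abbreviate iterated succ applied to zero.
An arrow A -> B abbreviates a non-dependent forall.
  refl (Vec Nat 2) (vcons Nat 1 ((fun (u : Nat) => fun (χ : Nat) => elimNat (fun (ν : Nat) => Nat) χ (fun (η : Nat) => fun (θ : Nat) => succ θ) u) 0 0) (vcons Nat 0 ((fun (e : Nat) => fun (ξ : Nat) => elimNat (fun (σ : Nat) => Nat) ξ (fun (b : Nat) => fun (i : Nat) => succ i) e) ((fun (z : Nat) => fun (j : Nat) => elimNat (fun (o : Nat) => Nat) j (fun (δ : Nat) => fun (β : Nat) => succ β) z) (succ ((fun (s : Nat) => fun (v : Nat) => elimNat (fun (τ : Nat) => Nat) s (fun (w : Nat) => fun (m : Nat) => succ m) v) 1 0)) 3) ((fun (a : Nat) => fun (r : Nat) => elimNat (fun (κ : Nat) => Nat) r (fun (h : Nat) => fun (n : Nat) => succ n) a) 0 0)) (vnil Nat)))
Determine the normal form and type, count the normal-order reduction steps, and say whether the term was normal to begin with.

reduced normal form:
  refl (Vec Nat 2) (vcons Nat 1 0 (vcons Nat 0 5 (vnil Nat)))
the term's type:
  Eq (Vec Nat 2) (vcons Nat 1 0 (vcons Nat 0 5 (vnil Nat))) (vcons Nat 1 0 (vcons Nat 0 5 (vnil Nat)))
reduction steps (normal order): 36
term was already normal: no
first contracted redex: a beta-redex


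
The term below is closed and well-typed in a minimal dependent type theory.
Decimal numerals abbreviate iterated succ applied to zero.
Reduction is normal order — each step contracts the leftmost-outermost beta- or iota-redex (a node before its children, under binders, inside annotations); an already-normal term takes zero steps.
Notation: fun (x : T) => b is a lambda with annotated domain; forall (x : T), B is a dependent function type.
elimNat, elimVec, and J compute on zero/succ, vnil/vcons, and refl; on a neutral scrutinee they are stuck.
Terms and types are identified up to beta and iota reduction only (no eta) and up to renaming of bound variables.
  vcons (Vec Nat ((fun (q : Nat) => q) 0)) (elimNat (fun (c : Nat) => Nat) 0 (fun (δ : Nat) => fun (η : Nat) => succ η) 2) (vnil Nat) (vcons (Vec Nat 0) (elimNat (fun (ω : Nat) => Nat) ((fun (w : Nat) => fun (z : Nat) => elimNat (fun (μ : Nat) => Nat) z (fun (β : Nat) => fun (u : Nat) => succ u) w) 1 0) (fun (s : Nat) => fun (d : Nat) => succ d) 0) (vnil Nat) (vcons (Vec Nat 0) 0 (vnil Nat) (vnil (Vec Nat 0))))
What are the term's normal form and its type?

resulting normal form:
  vcons (Vec Nat 0) 2 (vnil Nat) (vcons (Vec Nat 0) 1 (vnil Nat) (vcons (Vec Nat 0) 0 (vnil Nat) (vnil (Vec Nat 0))))
inferred type:
  Vec (Vec Nat 0) 3
observation: the first redex contracted is a beta-redex; the normal form is reached in 15 normal-order steps.


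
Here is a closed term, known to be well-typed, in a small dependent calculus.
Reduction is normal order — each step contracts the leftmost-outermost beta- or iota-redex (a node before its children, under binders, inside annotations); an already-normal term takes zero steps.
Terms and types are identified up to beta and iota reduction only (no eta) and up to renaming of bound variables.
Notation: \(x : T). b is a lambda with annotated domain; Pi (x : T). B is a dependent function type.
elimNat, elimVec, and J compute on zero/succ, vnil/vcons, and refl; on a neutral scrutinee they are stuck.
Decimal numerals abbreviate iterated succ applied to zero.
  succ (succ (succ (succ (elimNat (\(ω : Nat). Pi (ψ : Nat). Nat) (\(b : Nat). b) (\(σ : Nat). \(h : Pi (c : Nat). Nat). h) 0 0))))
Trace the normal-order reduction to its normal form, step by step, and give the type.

reduction (normal order):
  succ (succ (succ (succ (elimNat (\(ω : Nat). Pi (ψ : Nat). Nat) (\(b : Nat). b) (\(σ : Nat). \(h : Pi (c : Nat). Nat). h) 0 0))))
  ~> succ (succ (succ (succ ((\(ω : Nat). ω) 0))))
  ~> 4
inferred type:
  Nat


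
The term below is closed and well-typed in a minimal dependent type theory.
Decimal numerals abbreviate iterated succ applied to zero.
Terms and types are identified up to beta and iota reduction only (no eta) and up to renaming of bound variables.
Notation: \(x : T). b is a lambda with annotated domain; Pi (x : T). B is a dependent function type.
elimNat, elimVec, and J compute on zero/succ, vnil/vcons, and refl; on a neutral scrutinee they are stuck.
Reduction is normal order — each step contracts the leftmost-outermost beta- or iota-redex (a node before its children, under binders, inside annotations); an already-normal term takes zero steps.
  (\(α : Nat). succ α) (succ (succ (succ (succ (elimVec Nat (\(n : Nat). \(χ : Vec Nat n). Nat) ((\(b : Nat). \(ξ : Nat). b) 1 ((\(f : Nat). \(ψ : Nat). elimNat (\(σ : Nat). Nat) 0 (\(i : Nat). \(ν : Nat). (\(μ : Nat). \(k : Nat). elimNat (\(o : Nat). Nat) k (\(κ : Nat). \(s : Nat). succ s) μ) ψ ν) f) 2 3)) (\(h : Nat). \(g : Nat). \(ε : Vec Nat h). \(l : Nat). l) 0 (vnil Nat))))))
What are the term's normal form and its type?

reduced normal form:
  6
inferred type:
  Nat
observation: the leftmost-outermost redex is a beta-redex, and normalization takes 4 steps.


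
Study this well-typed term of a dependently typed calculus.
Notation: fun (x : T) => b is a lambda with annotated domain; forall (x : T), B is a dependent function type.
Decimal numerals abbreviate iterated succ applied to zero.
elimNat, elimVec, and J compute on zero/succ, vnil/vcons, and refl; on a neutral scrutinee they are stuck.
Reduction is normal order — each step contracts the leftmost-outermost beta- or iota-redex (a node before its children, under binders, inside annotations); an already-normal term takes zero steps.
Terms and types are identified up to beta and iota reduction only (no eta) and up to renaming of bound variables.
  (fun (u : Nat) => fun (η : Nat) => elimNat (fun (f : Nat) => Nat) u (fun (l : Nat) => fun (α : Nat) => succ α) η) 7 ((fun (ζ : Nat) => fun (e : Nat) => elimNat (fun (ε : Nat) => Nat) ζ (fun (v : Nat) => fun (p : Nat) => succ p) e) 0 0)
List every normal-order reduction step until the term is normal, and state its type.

normal-order reduction:
  (fun (u : Nat) => fun (η : Nat) => elimNat (fun (f : Nat) => Nat) u (fun (l : Nat) => fun (α : Nat) => succ α) η) 7 ((fun (ζ : Nat) => fun (e : Nat) => elimNat (fun (ε : Nat) => Nat) ζ (fun (v : Nat) => fun (p : Nat) => succ p) e) 0 0)
  ~> (fun (u : Nat) => elimNat (fun (η : Nat) => Nat) 7 (fun (f : Nat) => fun (l : Nat) => succ l) u) ((fun (α : Nat) => fun (ζ : Nat) => elimNat (fun (e : Nat) => Nat) α (fun (ε : Nat) => fun (v : Nat) => succ v) ζ) 0 0)
  ~> elimNat (fun (u : Nat) => Nat) 7 (fun (η : Nat) => fun (f : Nat) => succ f) ((fun (l : Nat) => fun (α : Nat) => elimNat (fun (ζ : Nat) => Nat) l (fun (e : Nat) => fun (ε : Nat) => succ ε) α) 0 0)
  ~> elimNat (fun (u : Nat) => Nat) 7 (fun (η : Nat) => fun (f : Nat) => succ f) ((fun (l : Nat) => elimNat (fun (α : Nat) => Nat) 0 (fun (ζ : Nat) => fun (e : Nat) => succ e) l) 0)
  ~> elimNat (fun (u : Nat) => Nat) 7 (fun (η : Nat) => fun (f : Nat) => succ f) (elimNat (fun (l : Nat) => Nat) 0 (fun (α : Nat) => fun (ζ : Nat) => succ ζ) 0)
  ~> elimNat (fun (u : Nat) => Nat) 7 (fun (η : Nat) => fun (f : Nat) => succ f) 0
  ~> 7
type:
  Nat


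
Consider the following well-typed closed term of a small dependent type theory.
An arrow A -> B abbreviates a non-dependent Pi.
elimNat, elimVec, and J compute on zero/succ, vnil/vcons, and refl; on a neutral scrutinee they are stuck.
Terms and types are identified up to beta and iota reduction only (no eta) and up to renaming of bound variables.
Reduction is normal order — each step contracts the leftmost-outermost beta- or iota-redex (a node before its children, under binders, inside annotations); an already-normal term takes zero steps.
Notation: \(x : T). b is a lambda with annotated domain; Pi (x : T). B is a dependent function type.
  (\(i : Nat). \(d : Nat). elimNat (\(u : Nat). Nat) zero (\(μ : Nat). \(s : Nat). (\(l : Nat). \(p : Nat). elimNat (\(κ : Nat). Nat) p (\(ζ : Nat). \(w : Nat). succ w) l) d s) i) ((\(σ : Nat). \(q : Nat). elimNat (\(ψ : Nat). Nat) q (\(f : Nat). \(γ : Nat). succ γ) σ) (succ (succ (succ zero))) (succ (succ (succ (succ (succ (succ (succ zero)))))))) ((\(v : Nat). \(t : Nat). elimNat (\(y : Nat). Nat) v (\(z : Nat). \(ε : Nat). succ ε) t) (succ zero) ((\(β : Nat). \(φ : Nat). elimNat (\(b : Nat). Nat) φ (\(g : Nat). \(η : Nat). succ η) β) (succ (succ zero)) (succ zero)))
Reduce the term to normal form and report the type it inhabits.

normal form:
  succ (succ (succ (succ (succ (succ (succ (succ (succ (succ (succ (succ (succ (succ (succ (succ (succ (succ (succ (succ (succ (succ (succ (succ (succ (succ (succ (succ (succ (succ (succ (succ (succ (succ (succ (succ (succ (succ (succ (succ zero)))))))))))))))))))))))))))))))))))))))
inferred type:
  Nat
observation: reduction starts at a beta-redex, and 81 normal-order steps reach the normal form.


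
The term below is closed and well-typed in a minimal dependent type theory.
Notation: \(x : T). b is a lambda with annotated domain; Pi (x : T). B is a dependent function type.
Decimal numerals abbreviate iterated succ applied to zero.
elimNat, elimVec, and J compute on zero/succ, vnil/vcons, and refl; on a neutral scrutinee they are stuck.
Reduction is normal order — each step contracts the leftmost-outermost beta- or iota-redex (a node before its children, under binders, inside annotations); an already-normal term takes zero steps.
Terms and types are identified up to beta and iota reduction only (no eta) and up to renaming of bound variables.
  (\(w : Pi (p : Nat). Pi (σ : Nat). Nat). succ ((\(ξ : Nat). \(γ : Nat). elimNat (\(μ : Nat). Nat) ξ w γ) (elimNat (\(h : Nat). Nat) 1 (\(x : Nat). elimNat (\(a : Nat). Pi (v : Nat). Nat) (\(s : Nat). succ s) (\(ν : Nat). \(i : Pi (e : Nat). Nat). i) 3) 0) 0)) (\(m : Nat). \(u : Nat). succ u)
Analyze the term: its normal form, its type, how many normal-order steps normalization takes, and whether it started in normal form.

resulting normal form:
  2
inferred type:
  Nat
normal-order step count: 5
started in normal form: no
first contracted redex: a beta-redex


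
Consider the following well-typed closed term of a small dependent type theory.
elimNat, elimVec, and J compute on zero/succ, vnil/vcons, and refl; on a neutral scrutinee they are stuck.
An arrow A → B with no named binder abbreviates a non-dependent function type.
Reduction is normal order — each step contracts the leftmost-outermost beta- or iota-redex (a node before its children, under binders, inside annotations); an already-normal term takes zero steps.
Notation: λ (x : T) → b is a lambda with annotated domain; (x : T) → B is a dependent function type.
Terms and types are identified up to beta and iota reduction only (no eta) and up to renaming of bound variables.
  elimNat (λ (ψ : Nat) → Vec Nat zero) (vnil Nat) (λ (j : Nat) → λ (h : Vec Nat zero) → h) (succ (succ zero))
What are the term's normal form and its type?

resulting normal form:
  vnil Nat
inferred type:
  Vec Nat zero


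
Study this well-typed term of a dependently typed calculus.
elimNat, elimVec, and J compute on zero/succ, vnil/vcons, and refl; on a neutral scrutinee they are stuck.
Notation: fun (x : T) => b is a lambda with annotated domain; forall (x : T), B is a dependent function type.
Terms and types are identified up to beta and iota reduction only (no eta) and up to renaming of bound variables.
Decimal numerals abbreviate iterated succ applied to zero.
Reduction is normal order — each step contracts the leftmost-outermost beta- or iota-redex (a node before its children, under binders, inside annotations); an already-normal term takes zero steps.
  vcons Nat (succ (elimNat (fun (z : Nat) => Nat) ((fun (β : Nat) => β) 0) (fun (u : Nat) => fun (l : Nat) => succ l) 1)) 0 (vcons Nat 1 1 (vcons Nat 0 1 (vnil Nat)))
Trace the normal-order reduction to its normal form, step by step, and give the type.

normal-order reduction sequence:
  vcons Nat (succ (elimNat (fun (z : Nat) => Nat) ((fun (β : Nat) => β) 0) (fun (u : Nat) => fun (l : Nat) => succ l) 1)) 0 (vcons Nat 1 1 (vcons Nat 0 1 (vnil Nat)))
  ~> vcons Nat (succ ((fun (z : Nat) => fun (β : Nat) => succ β) 0 (elimNat (fun (u : Nat) => Nat) ((fun (l : Nat) => l) 0) (fun (δ : Nat) => fun (x : Nat) => succ x) 0))) 0 (vcons Nat 1 1 (vcons Nat 0 1 (vnil Nat)))
  ~> vcons Nat (succ ((fun (z : Nat) => succ z) (elimNat (fun (β : Nat) => Nat) ((fun (u : Nat) => u) 0) (fun (l : Nat) => fun (δ : Nat) => succ δ) 0))) 0 (vcons Nat 1 1 (vcons Nat 0 1 (vnil Nat)))
  ~> vcons Nat (succ (succ (elimNat (fun (z : Nat) => Nat) ((fun (β : Nat) => β) 0) (fun (u : Nat) => fun (l : Nat) => succ l) 0))) 0 (vcons Nat 1 1 (vcons Nat 0 1 (vnil Nat)))
  ~> vcons Nat (succ (succ ((fun (z : Nat) => z) 0))) 0 (vcons Nat 1 1 (vcons Nat 0 1 (vnil Nat)))
  ~> vcons Nat 2 0 (vcons Nat 1 1 (vcons Nat 0 1 (vnil Nat)))
the term's type:
  Vec Nat 3


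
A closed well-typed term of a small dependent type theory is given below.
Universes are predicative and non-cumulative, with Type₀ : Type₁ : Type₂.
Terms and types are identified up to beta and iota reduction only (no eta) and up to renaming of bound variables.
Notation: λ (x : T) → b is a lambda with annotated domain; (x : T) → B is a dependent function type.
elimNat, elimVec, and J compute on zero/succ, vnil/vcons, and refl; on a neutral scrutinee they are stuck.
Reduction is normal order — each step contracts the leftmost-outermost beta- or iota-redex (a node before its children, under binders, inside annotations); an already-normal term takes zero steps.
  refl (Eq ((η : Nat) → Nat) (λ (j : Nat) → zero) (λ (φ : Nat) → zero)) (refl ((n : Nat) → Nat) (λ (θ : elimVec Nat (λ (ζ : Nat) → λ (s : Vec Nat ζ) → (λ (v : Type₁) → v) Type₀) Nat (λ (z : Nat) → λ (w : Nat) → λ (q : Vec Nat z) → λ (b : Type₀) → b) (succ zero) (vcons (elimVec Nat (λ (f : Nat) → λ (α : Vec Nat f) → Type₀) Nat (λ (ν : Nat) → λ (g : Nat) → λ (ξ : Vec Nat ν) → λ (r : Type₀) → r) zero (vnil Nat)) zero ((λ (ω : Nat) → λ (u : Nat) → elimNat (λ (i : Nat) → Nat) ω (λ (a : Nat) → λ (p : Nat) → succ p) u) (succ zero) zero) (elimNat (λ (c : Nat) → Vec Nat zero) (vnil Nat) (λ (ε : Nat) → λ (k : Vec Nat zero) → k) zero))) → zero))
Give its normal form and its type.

resulting normal form:
  refl (Eq ((η : Nat) → Nat) (λ (j : Nat) → zero) (λ (φ : Nat) → zero)) (refl ((n : Nat) → Nat) (λ (θ : Nat) → zero))
the term's type:
  Eq (Eq ((η : Nat) → Nat) (λ (j : Nat) → zero) (λ (φ : Nat) → zero)) (refl ((n : Nat) → Nat) (λ (θ : Nat) → zero)) (refl ((ζ : Nat) → Nat) (λ (s : Nat) → zero))
observation: 8 normal-order steps separate the term from its normal form.


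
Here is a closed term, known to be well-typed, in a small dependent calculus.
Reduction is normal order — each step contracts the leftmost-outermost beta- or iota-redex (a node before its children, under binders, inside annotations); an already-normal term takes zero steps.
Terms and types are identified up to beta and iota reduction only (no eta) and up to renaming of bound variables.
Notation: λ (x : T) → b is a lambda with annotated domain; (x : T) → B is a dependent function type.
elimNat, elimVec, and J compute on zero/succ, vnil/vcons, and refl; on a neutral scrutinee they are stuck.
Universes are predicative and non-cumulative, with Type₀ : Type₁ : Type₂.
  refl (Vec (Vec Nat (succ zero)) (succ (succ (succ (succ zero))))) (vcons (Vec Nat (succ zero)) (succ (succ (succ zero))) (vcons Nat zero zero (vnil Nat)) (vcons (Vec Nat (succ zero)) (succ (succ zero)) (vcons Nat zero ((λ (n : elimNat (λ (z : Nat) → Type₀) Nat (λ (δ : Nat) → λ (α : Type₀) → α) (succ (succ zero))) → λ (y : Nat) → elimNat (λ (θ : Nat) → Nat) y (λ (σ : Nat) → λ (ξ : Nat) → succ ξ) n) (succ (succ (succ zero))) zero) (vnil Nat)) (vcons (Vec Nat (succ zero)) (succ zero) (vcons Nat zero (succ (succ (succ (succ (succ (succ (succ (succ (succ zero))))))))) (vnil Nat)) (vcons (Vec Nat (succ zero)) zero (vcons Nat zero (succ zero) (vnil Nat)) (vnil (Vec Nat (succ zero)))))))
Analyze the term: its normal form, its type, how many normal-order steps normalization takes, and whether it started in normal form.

reduced normal form:
  refl (Vec (Vec Nat (succ zero)) (succ (succ (succ (succ zero))))) (vcons (Vec Nat (succ zero)) (succ (succ (succ zero))) (vcons Nat zero zero (vnil Nat)) (vcons (Vec Nat (succ zero)) (succ (succ zero)) (vcons Nat zero (succ (succ (succ zero))) (vnil Nat)) (vcons (Vec Nat (succ zero)) (succ zero) (vcons Nat zero (succ (succ (succ (succ (succ (succ (succ (succ (succ zero))))))))) (vnil Nat)) (vcons (Vec Nat (succ zero)) zero (vcons Nat zero (succ zero) (vnil Nat)) (vnil (Vec Nat (succ zero)))))))
type:
  Eq (Vec (Vec Nat (succ zero)) (succ (succ (succ (succ zero))))) (vcons (Vec Nat (succ zero)) (succ (succ (succ zero))) (vcons Nat zero zero (vnil Nat)) (vcons (Vec Nat (succ zero)) (succ (succ zero)) (vcons Nat zero (succ (succ (succ zero))) (vnil Nat)) (vcons (Vec Nat (succ zero)) (succ zero) (vcons Nat zero (succ (succ (succ (succ (succ (succ (succ (succ (succ zero))))))))) (vnil Nat)) (vcons (Vec Nat (succ zero)) zero (vcons Nat zero (succ zero) (vnil Nat)) (vnil (Vec Nat (succ zero))))))) (vcons (Vec Nat (succ zero)) (succ (succ (succ zero))) (vcons Nat zero zero (vnil Nat)) (vcons (Vec Nat (succ zero)) (succ (succ zero)) (vcons Nat zero (succ (succ (succ zero))) (vnil Nat)) (vcons (Vec Nat (succ zero)) (succ zero) (vcons Nat zero (succ (succ (succ (succ (succ (succ (succ (succ (succ zero))))))))) (vnil Nat)) (vcons (Vec Nat (succ zero)) zero (vcons Nat zero (succ zero) (vnil Nat)) (vnil (Vec Nat (succ zero)))))))
steps to reach normal form (normal order): 12
already normal: no
first redex: a beta-redex


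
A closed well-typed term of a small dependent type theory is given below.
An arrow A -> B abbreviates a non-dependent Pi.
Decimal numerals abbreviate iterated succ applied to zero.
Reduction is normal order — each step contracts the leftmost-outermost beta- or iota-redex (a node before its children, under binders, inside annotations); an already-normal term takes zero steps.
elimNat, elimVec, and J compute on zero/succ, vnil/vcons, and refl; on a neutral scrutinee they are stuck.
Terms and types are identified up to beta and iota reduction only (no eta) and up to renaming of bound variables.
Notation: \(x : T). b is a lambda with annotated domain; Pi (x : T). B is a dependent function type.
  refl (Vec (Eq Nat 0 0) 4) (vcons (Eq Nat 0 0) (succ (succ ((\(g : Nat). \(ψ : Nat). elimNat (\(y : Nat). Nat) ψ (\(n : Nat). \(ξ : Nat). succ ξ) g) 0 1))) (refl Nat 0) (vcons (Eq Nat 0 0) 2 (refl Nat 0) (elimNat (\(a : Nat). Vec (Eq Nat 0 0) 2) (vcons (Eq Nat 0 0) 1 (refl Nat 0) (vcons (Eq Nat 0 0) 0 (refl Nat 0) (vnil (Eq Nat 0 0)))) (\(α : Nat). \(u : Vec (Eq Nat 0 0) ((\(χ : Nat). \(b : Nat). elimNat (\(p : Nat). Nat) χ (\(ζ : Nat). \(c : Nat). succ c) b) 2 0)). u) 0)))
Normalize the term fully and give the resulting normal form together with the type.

resulting normal form:
  refl (Vec (Eq Nat 0 0) 4) (vcons (Eq Nat 0 0) 3 (refl Nat 0) (vcons (Eq Nat 0 0) 2 (refl Nat 0) (vcons (Eq Nat 0 0) 1 (refl Nat 0) (vcons (Eq Nat 0 0) 0 (refl Nat 0) (vnil (Eq Nat 0 0))))))
type:
  Eq (Vec (Eq Nat 0 0) 4) (vcons (Eq Nat 0 0) 3 (refl Nat 0) (vcons (Eq Nat 0 0) 2 (refl Nat 0) (vcons (Eq Nat 0 0) 1 (refl Nat 0) (vcons (Eq Nat 0 0) 0 (refl Nat 0) (vnil (Eq Nat 0 0)))))) (vcons (Eq Nat 0 0) 3 (refl Nat 0) (vcons (Eq Nat 0 0) 2 (refl Nat 0) (vcons (Eq Nat 0 0) 1 (refl Nat 0) (vcons (Eq Nat 0 0) 0 (refl Nat 0) (vnil (Eq Nat 0 0))))))


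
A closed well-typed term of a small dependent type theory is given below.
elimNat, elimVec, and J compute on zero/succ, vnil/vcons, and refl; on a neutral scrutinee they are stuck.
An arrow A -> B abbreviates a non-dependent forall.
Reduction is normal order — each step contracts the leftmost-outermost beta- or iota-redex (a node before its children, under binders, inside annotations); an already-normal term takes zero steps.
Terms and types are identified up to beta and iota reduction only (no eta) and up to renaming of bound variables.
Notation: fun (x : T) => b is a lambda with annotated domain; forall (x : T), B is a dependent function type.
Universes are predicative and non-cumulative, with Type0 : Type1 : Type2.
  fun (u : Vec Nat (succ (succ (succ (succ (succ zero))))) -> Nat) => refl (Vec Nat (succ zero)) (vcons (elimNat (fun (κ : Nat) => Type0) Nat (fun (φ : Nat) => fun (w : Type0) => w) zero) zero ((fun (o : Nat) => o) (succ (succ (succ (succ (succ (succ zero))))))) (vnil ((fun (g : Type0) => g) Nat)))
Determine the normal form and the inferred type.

reduced normal form:
  fun (u : Vec Nat (succ (succ (succ (succ (succ zero))))) -> Nat) => refl (Vec Nat (succ zero)) (vcons Nat zero (succ (succ (succ (succ (succ (succ zero)))))) (vnil Nat))
the term's type:
  (Vec Nat (succ (succ (succ (succ (succ zero))))) -> Nat) -> Eq (Vec Nat (succ zero)) (vcons Nat zero (succ (succ (succ (succ (succ (succ zero)))))) (vnil Nat)) (vcons Nat zero (succ (succ (succ (succ (succ (succ zero)))))) (vnil Nat))
observation: contracting an elimNat iota-redex first, the term normalizes in 3 steps.


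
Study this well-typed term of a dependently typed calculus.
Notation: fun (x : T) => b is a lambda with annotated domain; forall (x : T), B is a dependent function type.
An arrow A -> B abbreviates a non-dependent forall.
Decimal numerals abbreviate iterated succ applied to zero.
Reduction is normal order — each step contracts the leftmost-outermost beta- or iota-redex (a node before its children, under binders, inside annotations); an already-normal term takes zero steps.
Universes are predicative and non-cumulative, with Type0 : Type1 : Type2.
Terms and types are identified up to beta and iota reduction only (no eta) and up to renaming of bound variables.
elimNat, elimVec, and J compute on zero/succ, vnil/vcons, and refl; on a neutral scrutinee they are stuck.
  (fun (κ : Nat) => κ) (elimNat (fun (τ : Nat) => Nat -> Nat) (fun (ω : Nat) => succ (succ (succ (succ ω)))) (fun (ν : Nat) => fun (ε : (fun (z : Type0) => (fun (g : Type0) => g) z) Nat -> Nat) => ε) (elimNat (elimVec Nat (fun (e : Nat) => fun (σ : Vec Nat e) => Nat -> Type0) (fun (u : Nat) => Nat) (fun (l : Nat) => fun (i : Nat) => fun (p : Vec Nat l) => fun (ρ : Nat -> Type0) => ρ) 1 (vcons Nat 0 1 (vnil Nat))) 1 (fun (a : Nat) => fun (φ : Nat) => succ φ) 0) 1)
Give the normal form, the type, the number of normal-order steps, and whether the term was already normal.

resulting normal form:
  5
the term's type:
  Nat
reduction steps (normal order): 9
term was already normal: no
first redex: a beta-redex


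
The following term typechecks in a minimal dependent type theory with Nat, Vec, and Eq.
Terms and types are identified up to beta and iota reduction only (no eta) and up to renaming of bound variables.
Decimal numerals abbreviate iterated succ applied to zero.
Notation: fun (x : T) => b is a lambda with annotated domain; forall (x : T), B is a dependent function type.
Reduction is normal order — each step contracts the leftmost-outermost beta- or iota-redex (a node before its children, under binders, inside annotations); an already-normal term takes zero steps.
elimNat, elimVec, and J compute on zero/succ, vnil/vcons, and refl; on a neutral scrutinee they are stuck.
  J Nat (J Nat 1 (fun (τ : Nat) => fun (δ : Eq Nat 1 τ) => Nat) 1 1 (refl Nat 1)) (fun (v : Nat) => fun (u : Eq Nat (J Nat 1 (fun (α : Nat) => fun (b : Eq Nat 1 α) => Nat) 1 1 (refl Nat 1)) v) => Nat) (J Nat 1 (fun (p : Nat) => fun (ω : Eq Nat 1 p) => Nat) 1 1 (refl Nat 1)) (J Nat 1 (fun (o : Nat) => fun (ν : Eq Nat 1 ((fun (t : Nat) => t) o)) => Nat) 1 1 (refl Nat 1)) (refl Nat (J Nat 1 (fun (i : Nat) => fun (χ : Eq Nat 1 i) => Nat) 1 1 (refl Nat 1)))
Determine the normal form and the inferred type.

reduced normal form:
  1
the term's type:
  Nat


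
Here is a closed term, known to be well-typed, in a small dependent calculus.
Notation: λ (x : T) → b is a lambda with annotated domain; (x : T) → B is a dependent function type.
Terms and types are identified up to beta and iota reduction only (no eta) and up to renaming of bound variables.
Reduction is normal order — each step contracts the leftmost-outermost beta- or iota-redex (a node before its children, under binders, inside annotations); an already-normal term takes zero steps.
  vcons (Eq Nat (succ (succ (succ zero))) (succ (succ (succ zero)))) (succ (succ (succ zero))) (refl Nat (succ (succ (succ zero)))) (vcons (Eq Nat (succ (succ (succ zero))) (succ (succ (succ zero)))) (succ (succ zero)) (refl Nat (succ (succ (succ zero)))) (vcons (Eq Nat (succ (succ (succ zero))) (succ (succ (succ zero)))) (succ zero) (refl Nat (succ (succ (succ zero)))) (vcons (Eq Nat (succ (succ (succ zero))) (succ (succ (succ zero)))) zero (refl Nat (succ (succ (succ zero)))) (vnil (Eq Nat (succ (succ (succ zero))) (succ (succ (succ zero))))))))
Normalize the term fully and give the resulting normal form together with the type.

reduced normal form:
  vcons (Eq Nat (succ (succ (succ zero))) (succ (succ (succ zero)))) (succ (succ (succ zero))) (refl Nat (succ (succ (succ zero)))) (vcons (Eq Nat (succ (succ (succ zero))) (succ (succ (succ zero)))) (succ (succ zero)) (refl Nat (succ (succ (succ zero)))) (vcons (Eq Nat (succ (succ (succ zero))) (succ (succ (succ zero)))) (succ zero) (refl Nat (succ (succ (succ zero)))) (vcons (Eq Nat (succ (succ (succ zero))) (succ (succ (succ zero)))) zero (refl Nat (succ (succ (succ zero)))) (vnil (Eq Nat (succ (succ (succ zero))) (succ (succ (succ zero))))))))
the term's type:
  Vec (Eq Nat (succ (succ (succ zero))) (succ (succ (succ zero)))) (succ (succ (succ (succ zero))))


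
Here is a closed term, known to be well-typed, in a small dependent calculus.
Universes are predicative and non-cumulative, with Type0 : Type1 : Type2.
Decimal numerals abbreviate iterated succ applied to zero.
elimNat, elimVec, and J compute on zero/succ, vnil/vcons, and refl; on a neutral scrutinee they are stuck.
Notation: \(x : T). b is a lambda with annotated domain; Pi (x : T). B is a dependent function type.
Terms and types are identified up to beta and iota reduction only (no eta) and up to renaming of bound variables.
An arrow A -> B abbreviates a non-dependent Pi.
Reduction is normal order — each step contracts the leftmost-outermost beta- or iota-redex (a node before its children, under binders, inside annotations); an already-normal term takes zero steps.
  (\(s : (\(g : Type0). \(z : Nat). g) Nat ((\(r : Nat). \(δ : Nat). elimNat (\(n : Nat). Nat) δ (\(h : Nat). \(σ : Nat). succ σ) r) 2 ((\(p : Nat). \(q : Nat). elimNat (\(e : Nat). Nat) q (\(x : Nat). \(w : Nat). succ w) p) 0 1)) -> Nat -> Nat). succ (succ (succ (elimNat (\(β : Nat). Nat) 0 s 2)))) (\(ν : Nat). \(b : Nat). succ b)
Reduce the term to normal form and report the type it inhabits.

resulting normal form:
  5
the term's type:
  Nat
observation: reduction starts at a beta-redex, and 8 normal-order steps reach the normal form.


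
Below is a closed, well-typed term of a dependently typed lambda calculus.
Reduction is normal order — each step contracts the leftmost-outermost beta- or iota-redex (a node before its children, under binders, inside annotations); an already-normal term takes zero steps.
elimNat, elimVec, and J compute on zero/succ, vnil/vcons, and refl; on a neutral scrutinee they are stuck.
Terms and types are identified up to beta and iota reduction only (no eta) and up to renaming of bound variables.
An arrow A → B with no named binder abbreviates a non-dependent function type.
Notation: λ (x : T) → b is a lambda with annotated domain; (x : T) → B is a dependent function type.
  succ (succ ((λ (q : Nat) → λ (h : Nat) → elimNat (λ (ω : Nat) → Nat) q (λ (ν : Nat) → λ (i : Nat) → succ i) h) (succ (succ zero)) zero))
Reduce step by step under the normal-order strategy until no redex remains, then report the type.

normal-order reduction:
  succ (succ ((λ (q : Nat) → λ (h : Nat) → elimNat (λ (ω : Nat) → Nat) q (λ (ν : Nat) → λ (i : Nat) → succ i) h) (succ (succ zero)) zero))
  ~> succ (succ ((λ (q : Nat) → elimNat (λ (h : Nat) → Nat) (succ (succ zero)) (λ (ω : Nat) → λ (ν : Nat) → succ ν) q) zero))
  ~> succ (succ (elimNat (λ (q : Nat) → Nat) (succ (succ zero)) (λ (h : Nat) → λ (ω : Nat) → succ ω) zero))
  ~> succ (succ (succ (succ zero)))
inferred type:
  Nat


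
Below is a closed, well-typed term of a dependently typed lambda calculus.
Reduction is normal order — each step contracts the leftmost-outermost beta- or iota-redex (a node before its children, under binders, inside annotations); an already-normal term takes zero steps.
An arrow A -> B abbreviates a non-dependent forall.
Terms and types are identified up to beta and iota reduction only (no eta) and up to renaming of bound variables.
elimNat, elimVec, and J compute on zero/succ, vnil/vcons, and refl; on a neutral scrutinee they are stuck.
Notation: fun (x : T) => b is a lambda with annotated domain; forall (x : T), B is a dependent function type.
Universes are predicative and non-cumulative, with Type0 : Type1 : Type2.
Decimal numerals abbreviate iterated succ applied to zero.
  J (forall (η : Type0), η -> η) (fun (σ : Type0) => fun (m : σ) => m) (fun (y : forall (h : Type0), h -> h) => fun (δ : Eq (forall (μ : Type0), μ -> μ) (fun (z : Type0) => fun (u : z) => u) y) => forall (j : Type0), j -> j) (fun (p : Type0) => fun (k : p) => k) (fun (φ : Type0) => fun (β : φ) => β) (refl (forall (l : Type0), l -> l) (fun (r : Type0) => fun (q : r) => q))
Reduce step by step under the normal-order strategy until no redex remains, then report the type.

normal-order reduction:
  J (forall (η : Type0), η -> η) (fun (σ : Type0) => fun (m : σ) => m) (fun (y : forall (h : Type0), h -> h) => fun (δ : Eq (forall (μ : Type0), μ -> μ) (fun (z : Type0) => fun (u : z) => u) y) => forall (j : Type0), j -> j) (fun (p : Type0) => fun (k : p) => k) (fun (φ : Type0) => fun (β : φ) => β) (refl (forall (l : Type0), l -> l) (fun (r : Type0) => fun (q : r) => q))
  ~> fun (η : Type0) => fun (σ : η) => σ
the term's type:
  forall (η : Type0), η -> η
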